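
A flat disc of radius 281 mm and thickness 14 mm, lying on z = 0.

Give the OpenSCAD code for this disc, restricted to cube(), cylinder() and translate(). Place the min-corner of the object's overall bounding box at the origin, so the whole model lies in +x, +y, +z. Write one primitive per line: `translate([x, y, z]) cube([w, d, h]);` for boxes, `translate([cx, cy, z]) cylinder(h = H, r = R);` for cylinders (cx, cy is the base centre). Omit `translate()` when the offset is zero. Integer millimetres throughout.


translate([281, 281, 0]) cylinder(h = 14, r = 281);


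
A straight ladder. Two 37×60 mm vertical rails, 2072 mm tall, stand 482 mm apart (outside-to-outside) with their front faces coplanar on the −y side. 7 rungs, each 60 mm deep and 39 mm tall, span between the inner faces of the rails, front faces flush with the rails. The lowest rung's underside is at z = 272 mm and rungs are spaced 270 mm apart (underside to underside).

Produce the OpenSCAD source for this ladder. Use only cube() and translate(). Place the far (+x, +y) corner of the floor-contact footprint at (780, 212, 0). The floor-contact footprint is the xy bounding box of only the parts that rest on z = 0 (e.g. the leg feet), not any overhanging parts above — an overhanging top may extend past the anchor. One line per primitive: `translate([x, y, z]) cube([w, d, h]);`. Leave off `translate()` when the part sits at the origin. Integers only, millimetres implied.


// rung span = 482 - 2*37 = 408
// rung[k] z = 272 + k*270
translate([298, 152, 0]) cube([37, 60, 2072]);
translate([743, 152, 0]) cube([37, 60, 2072]);
translate([335, 152, 272]) cube([408, 60, 39]);
translate([335, 152, 542]) cube([408, 60, 39]);
translate([335, 152, 812]) cube([408, 60, 39]);
translate([335, 152, 1082]) cube([408, 60, 39]);
translate([335, 152, 1352]) cube([408, 60, 39]);
translate([335, 152, 1622]) cube([408, 60, 39]);
translate([335, 152, 1892]) cube([408, 60, 39]);


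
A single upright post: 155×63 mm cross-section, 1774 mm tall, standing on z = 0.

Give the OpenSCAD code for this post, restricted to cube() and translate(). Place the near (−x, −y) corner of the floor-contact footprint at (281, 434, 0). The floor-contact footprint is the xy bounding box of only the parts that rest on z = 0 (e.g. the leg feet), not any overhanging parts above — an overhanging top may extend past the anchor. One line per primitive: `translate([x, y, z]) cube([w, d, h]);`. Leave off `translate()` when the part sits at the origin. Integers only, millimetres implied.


translate([281, 434, 0]) cube([155, 63, 1774]);


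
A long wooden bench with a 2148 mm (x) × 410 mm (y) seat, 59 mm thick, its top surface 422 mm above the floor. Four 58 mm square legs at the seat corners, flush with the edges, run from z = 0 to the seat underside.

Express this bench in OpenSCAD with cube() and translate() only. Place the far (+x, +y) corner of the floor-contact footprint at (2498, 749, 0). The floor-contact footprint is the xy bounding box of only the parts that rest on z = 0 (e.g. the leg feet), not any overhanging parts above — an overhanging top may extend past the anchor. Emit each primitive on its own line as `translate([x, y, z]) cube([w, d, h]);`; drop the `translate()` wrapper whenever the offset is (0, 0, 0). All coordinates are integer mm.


// leg_h = 422 − 59 = 363
translate([350, 339, 363]) cube([2148, 410, 59]);
translate([350, 339, 0]) cube([58, 58, 363]);
translate([350, 691, 0]) cube([58, 58, 363]);
translate([2440, 339, 0]) cube([58, 58, 363]);
translate([2440, 691, 0]) cube([58, 58, 363]);


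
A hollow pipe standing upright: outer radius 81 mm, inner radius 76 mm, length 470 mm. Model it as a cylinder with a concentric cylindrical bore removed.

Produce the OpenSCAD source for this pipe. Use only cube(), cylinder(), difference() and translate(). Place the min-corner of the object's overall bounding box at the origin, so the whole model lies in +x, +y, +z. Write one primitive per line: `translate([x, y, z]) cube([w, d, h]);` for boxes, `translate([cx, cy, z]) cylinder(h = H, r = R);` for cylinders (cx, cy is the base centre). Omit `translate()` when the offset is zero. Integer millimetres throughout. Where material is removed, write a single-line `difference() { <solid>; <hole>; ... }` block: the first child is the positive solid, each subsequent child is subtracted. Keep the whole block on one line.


difference() { translate([81, 81, 0]) cylinder(h = 470, r = 81); translate([81, 81, 0]) cylinder(h = 470, r = 76); }


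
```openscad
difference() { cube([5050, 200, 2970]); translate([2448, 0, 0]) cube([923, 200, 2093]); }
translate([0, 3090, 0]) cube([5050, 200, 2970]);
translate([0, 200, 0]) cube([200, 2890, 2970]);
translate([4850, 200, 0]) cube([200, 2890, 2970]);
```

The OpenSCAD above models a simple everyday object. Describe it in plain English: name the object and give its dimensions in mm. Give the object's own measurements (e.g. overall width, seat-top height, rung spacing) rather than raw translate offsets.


A single room: four walls, each 2970 mm tall and 200 mm thick, enclosing an outside footprint 5050×3290 mm (x × y), no floor or roof. The front and back walls (−y and +y sides) run the full x-width; the side walls fit between their inner faces. A door opening 923 mm wide and 2093 mm tall is cut through the front wall from the floor up, its −x edge 2448 mm from the wall's −x end.


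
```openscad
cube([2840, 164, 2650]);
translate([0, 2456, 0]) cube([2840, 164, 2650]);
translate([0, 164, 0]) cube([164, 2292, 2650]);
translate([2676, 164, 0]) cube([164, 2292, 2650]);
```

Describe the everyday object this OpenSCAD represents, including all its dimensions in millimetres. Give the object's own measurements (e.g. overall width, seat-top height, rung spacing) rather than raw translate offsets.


The wall frame of a small rectangular building: four walls, each 2650 mm tall and 164 mm thick, enclosing a footprint 2840 mm (x) by 2620 mm (y) outside-to-outside, with no floor or roof. The front and back walls (the −y and +y sides) span the full width; the two side walls fit between them.


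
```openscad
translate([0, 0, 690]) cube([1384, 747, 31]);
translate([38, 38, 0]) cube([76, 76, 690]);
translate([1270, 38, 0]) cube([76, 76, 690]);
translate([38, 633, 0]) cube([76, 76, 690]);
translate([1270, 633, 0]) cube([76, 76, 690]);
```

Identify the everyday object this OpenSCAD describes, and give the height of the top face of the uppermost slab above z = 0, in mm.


A table. The table height is 721 mm.

A 1384×747×31 slab sits at z = 690 on four 76 mm square posts — a table. The top surface is at 690 + 31 = 721 mm.


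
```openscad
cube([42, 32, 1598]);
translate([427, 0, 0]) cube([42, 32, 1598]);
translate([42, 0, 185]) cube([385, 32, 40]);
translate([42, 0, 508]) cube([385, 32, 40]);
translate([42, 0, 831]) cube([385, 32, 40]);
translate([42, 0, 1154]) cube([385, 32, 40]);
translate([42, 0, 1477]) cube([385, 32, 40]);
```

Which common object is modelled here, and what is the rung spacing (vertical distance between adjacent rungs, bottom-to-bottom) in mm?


A ladder. The rung spacing is 323 mm.

Two tall 42×32 posts with 5 short bars between them — a ladder. Adjacent rungs sit at z = 185 and z = 508, so the spacing is 508 − 185 = 323 mm.


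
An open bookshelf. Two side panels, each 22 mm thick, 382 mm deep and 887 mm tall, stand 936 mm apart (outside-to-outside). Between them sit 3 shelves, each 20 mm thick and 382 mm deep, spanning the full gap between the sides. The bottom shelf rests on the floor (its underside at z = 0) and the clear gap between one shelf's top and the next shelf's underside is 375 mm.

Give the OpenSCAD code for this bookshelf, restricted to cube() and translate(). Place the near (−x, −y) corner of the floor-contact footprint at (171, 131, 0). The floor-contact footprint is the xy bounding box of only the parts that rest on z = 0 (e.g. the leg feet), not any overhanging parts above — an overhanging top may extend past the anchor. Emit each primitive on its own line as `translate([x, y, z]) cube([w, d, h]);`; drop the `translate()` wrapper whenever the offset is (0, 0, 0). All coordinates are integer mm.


translate([171, 131, 0]) cube([22, 382, 887]);
translate([1085, 131, 0]) cube([22, 382, 887]);
translate([193, 131, 0]) cube([892, 382, 20]);
translate([193, 131, 395]) cube([892, 382, 20]);
translate([193, 131, 790]) cube([892, 382, 20]);


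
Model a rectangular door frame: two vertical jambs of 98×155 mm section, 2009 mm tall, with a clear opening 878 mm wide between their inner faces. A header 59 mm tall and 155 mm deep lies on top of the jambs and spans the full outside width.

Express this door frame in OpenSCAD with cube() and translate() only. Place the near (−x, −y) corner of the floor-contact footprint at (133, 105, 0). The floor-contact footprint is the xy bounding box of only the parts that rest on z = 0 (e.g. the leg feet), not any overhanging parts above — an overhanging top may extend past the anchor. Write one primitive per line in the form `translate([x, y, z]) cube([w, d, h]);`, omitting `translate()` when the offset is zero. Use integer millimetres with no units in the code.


translate([133, 105, 0]) cube([98, 155, 2009]);
translate([1109, 105, 0]) cube([98, 155, 2009]);
translate([133, 105, 2009]) cube([1074, 155, 59]);


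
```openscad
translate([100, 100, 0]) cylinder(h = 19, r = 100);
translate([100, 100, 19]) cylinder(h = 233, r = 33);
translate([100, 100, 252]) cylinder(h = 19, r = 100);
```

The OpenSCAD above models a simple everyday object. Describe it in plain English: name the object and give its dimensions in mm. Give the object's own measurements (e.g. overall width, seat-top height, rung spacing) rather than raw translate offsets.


A spool: two coaxial disc flanges of radius 100 mm and thickness 19 mm, joined by a core cylinder of radius 33 mm and height 233 mm. The lower flange rests on z = 0 and the three cylinders share a vertical axis.


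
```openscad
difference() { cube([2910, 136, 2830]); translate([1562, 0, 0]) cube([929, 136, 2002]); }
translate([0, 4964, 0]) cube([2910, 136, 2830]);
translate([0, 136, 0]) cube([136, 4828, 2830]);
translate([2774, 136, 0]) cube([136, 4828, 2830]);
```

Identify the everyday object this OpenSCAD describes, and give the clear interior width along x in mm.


A single room. The interior width is 2638 mm.

Four walls enclosing a rectangle with a door in the front wall — a room. Outside width 2910 minus two 136 mm walls gives 2638 mm.


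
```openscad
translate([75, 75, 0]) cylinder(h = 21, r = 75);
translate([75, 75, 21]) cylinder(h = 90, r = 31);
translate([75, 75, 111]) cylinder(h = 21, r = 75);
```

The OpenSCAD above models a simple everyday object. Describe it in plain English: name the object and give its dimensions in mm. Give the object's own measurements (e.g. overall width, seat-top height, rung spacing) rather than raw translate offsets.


A spool: two coaxial disc flanges of radius 75 mm and thickness 21 mm, joined by a core cylinder of radius 31 mm and height 90 mm. The lower flange rests on z = 0 and the three cylinders share a vertical axis.


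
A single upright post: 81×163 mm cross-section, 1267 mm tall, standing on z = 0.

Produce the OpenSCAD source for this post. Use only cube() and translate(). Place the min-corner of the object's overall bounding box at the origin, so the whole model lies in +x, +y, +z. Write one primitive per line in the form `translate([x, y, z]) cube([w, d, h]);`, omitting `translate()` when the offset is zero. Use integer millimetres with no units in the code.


cube([81, 163, 1267]);


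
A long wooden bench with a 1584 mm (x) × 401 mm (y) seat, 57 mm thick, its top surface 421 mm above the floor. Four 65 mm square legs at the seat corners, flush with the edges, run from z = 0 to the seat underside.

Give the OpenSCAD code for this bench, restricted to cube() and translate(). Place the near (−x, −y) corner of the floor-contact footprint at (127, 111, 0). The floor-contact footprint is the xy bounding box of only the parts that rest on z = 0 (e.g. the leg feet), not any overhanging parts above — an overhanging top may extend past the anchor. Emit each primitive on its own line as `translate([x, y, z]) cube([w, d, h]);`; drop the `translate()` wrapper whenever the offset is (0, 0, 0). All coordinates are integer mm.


translate([127, 111, 364]) cube([1584, 401, 57]);
translate([127, 111, 0]) cube([65, 65, 364]);
translate([127, 447, 0]) cube([65, 65, 364]);
translate([1646, 111, 0]) cube([65, 65, 364]);
translate([1646, 447, 0]) cube([65, 65, 364]);


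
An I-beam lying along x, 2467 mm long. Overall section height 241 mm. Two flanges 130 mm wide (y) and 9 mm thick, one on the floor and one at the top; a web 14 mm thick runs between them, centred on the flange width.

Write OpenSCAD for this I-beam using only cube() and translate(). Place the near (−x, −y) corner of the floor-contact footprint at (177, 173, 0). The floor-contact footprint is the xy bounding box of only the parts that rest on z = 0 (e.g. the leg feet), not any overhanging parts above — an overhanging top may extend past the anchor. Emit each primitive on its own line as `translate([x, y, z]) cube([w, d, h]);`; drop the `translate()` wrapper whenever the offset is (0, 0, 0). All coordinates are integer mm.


translate([177, 173, 0]) cube([2467, 130, 9]);
translate([177, 231, 9]) cube([2467, 14, 223]);
translate([177, 173, 232]) cube([2467, 130, 9]);


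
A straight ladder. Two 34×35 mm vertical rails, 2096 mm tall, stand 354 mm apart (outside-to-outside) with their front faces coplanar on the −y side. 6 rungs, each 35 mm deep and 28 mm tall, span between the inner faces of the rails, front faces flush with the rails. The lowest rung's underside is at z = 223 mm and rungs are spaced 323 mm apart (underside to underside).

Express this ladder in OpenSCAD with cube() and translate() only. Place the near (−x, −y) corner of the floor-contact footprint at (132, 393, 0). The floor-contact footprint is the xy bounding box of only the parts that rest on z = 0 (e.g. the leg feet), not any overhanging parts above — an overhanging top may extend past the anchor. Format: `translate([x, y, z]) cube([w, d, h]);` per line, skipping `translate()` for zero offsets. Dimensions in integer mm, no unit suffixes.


// rung span = 354 - 2*34 = 286
// rung[k] z = 223 + k*323
translate([132, 393, 0]) cube([34, 35, 2096]);
translate([452, 393, 0]) cube([34, 35, 2096]);
translate([166, 393, 223]) cube([286, 35, 28]);
translate([166, 393, 546]) cube([286, 35, 28]);
translate([166, 393, 869]) cube([286, 35, 28]);
translate([166, 393, 1192]) cube([286, 35, 28]);
translate([166, 393, 1515]) cube([286, 35, 28]);
translate([166, 393, 1838]) cube([286, 35, 28]);


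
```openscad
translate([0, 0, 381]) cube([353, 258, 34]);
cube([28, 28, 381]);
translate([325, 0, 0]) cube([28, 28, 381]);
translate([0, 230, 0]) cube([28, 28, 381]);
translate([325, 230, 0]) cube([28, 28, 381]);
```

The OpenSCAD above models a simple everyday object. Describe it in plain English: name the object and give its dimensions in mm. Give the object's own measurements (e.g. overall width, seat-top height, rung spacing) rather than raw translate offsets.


A simple wooden stool: a rectangular seat 353 mm (x) by 258 mm (y), 34 mm thick, top face at z = 415 mm, on four square legs, each 28×28 mm in cross-section. The legs rest on z = 0, each flush with a corner of the seat.


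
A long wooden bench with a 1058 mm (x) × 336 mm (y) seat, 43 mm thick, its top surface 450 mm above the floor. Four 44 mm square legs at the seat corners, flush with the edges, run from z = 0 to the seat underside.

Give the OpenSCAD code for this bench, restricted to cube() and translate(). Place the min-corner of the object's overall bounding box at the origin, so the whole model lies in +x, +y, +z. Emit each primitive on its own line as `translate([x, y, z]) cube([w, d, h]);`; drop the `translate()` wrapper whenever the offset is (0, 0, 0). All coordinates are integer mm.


// leg_h = 450 − 43 = 407
translate([0, 0, 407]) cube([1058, 336, 43]);
cube([44, 44, 407]);
translate([0, 292, 0]) cube([44, 44, 407]);
translate([1014, 0, 0]) cube([44, 44, 407]);
translate([1014, 292, 0]) cube([44, 44, 407]);


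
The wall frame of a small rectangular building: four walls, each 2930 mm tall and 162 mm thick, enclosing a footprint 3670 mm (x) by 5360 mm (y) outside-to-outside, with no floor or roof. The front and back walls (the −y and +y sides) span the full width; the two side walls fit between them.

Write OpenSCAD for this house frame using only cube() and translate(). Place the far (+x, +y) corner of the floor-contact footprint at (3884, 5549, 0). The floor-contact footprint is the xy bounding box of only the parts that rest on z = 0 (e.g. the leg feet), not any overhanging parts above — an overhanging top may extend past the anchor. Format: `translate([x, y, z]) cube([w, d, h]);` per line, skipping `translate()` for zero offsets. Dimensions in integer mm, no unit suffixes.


translate([214, 189, 0]) cube([3670, 162, 2930]);
translate([214, 5387, 0]) cube([3670, 162, 2930]);
translate([214, 351, 0]) cube([162, 5036, 2930]);
translate([3722, 351, 0]) cube([162, 5036, 2930]);


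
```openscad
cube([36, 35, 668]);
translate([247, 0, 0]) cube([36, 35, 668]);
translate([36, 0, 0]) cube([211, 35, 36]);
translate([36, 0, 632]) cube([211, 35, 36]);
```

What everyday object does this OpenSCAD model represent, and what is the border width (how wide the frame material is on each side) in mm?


A picture frame. The border width is 36 mm.

Four thin pieces enclosing a rectangular opening — a picture frame. The two full-height stiles are 668 mm tall; the top rail sits at z = 632 and is 36 mm tall, so the border above the opening is 668 − 632 = 36 mm, matching the stile x-width.


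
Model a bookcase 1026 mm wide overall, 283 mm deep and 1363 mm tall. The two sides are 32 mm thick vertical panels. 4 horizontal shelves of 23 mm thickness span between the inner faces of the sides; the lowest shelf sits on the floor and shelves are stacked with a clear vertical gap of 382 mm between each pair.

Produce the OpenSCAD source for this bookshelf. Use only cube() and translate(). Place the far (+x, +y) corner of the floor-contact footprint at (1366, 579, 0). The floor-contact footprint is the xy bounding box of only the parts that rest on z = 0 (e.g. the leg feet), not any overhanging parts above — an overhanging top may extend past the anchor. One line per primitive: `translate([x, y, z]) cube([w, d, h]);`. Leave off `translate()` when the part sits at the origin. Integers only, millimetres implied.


translate([340, 296, 0]) cube([32, 283, 1363]);
translate([1334, 296, 0]) cube([32, 283, 1363]);
translate([372, 296, 0]) cube([962, 283, 23]);
translate([372, 296, 405]) cube([962, 283, 23]);
translate([372, 296, 810]) cube([962, 283, 23]);
translate([372, 296, 1215]) cube([962, 283, 23]);


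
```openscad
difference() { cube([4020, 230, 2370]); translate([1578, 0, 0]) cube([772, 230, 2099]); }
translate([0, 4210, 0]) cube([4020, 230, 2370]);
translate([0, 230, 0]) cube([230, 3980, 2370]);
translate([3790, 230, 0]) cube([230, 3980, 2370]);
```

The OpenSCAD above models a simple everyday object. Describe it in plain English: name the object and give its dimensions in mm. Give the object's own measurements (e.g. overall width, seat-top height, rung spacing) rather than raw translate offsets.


A single room: four walls, each 2370 mm tall and 230 mm thick, enclosing an outside footprint 4020×4440 mm (x × y), no floor or roof. The front and back walls (−y and +y sides) run the full x-width; the side walls fit between their inner faces. A door opening 772 mm wide and 2099 mm tall is cut through the front wall from the floor up, its −x edge 1578 mm from the wall's −x end.


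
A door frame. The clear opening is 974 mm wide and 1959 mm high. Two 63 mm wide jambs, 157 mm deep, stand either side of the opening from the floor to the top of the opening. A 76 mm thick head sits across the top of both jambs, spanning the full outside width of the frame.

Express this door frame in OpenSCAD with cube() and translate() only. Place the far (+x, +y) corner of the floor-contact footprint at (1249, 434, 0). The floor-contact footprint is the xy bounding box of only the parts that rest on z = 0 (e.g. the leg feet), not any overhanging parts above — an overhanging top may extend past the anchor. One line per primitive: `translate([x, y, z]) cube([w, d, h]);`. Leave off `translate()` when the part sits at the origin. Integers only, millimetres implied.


translate([149, 277, 0]) cube([63, 157, 1959]);
translate([1186, 277, 0]) cube([63, 157, 1959]);
translate([149, 277, 1959]) cube([1100, 157, 76]);


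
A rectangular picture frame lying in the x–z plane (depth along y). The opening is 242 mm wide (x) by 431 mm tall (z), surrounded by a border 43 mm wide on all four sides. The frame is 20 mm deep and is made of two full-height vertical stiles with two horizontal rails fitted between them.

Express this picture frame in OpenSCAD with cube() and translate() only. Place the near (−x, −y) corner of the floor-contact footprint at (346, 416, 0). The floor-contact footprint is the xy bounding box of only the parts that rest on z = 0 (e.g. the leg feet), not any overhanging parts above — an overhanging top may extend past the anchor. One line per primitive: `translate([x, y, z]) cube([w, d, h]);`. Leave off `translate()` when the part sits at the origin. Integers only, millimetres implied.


translate([346, 416, 0]) cube([43, 20, 517]);
translate([631, 416, 0]) cube([43, 20, 517]);
translate([389, 416, 0]) cube([242, 20, 43]);
translate([389, 416, 474]) cube([242, 20, 43]);


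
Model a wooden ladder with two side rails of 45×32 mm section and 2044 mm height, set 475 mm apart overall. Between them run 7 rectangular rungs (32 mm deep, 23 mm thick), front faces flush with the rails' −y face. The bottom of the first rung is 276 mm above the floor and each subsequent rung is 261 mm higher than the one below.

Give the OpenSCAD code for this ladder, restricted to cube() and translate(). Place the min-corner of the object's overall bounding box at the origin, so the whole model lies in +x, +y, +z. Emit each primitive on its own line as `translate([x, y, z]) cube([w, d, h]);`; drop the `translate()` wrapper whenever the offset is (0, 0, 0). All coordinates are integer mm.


cube([45, 32, 2044]);
translate([430, 0, 0]) cube([45, 32, 2044]);
translate([45, 0, 276]) cube([385, 32, 23]);
translate([45, 0, 537]) cube([385, 32, 23]);
translate([45, 0, 798]) cube([385, 32, 23]);
translate([45, 0, 1059]) cube([385, 32, 23]);
translate([45, 0, 1320]) cube([385, 32, 23]);
translate([45, 0, 1581]) cube([385, 32, 23]);
translate([45, 0, 1842]) cube([385, 32, 23]);


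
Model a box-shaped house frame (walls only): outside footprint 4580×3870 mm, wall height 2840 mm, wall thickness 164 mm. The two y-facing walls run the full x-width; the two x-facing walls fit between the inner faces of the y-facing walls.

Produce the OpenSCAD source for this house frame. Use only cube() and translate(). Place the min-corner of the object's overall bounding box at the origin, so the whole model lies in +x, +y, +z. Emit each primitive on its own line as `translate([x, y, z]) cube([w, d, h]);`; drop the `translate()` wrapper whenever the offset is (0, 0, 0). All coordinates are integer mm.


cube([4580, 164, 2840]);
translate([0, 3706, 0]) cube([4580, 164, 2840]);
translate([0, 164, 0]) cube([164, 3542, 2840]);
translate([4416, 164, 0]) cube([164, 3542, 2840]);


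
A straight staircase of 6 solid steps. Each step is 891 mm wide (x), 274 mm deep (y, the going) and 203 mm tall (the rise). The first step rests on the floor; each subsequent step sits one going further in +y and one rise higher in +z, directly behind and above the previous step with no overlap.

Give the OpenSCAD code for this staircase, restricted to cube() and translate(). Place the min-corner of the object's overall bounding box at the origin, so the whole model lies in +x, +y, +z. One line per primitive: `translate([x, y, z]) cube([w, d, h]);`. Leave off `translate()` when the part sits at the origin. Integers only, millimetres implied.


cube([891, 274, 203]);
translate([0, 274, 203]) cube([891, 274, 203]);
translate([0, 548, 406]) cube([891, 274, 203]);
translate([0, 822, 609]) cube([891, 274, 203]);
translate([0, 1096, 812]) cube([891, 274, 203]);
translate([0, 1370, 1015]) cube([891, 274, 203]);


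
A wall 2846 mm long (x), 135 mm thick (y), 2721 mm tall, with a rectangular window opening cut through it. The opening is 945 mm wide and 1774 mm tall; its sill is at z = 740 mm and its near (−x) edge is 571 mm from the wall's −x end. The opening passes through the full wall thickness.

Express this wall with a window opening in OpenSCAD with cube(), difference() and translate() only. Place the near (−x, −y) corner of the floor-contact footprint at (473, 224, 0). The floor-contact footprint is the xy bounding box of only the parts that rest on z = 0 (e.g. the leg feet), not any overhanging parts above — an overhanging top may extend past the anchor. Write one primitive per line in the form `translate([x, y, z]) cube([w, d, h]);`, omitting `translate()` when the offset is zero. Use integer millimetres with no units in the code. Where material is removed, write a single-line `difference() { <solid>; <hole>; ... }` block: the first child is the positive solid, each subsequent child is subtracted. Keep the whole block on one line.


difference() { translate([473, 224, 0]) cube([2846, 135, 2721]); translate([1044, 224, 740]) cube([945, 135, 1774]); }


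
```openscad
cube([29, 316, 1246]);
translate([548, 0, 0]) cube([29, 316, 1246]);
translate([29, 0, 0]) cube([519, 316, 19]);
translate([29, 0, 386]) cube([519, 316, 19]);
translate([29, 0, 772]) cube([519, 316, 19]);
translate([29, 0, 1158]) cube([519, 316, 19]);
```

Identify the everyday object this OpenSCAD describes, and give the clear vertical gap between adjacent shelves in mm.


A bookshelf. The clear shelf gap is 367 mm.

Two tall side panels with 4 horizontal boards between them — a bookshelf. The first two shelf undersides are at z = 0 and z = 386; with shelf thickness 19, the clear gap is 386 − 0 − 19 = 367 mm.


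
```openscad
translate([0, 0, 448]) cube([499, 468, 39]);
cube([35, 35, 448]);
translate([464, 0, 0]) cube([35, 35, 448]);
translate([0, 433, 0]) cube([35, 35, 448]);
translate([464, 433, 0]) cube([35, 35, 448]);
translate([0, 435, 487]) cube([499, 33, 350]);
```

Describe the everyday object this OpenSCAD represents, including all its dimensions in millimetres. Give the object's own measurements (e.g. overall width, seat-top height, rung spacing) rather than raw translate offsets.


A chair. The seat is a 499×468×39 mm slab with its top at z = 487 mm, on four 35×35 mm corner legs (flush with the seat edges, standing on z = 0). A flat backrest 33 mm thick, 350 mm tall, spans the full seat width and rises from the seat top along its +y edge, rear face flush with the rear of the seat.


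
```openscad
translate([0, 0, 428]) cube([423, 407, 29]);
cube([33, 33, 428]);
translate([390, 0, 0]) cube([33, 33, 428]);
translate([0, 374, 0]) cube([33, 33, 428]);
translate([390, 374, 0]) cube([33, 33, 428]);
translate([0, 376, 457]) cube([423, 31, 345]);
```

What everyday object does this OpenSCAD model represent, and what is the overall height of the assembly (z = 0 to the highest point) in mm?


A chair. The overall height is 802 mm.

A slab on four corner posts with a tall panel at the back — a chair. The seat slab sits at z = 428 with thickness 29, and the 345 mm backrest starts at the seat top, so the overall height is 428 + 29 + 345 = 802 mm.


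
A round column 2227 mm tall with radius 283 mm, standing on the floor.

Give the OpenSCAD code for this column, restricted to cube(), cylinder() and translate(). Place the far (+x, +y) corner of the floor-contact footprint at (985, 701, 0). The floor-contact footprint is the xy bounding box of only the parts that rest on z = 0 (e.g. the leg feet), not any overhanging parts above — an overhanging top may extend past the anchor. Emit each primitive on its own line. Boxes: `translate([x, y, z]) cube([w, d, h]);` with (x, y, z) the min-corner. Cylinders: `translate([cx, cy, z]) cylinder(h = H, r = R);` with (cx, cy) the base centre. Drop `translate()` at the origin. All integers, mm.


translate([702, 418, 0]) cylinder(h = 2227, r = 283);


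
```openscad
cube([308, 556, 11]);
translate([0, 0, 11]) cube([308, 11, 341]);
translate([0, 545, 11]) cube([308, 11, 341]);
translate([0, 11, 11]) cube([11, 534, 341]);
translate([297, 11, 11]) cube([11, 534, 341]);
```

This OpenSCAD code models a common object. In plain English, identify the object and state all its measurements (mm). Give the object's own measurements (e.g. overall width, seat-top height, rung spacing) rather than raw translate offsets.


An open-topped rectangular box: outside dimensions 308×556×352 mm, with a uniform wall and base thickness of 11 mm. The base is a full 308×556 slab on the floor; four walls sit on top of the base. The front and back walls (the −y and +y sides) span the full width; the two side walls fit between them.


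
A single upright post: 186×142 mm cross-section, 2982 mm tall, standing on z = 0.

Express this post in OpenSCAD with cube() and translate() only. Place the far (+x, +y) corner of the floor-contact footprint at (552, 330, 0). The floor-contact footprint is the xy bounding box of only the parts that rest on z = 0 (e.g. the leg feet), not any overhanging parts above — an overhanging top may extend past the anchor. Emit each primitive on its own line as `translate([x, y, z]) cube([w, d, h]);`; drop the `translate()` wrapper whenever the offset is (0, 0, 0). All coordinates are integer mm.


translate([366, 188, 0]) cube([186, 142, 2982]);


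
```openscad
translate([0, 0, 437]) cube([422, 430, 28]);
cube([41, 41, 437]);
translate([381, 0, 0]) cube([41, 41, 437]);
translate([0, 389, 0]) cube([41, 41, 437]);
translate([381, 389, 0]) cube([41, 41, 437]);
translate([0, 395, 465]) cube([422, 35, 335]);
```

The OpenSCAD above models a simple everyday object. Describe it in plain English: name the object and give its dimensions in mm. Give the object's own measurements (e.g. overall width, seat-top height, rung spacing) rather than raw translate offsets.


A chair. The seat is a 422×430×28 mm slab with its top at z = 465 mm, on four 41×41 mm corner legs (flush with the seat edges, standing on z = 0). A flat backrest 35 mm thick, 335 mm tall, spans the full seat width and rises from the seat top along its +y edge, rear face flush with the rear of the seat.


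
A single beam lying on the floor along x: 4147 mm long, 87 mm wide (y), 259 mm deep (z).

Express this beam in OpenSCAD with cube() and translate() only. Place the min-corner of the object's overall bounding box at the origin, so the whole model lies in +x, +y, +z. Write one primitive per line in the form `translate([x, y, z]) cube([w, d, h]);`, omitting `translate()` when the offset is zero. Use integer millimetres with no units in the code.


cube([4147, 87, 259]);


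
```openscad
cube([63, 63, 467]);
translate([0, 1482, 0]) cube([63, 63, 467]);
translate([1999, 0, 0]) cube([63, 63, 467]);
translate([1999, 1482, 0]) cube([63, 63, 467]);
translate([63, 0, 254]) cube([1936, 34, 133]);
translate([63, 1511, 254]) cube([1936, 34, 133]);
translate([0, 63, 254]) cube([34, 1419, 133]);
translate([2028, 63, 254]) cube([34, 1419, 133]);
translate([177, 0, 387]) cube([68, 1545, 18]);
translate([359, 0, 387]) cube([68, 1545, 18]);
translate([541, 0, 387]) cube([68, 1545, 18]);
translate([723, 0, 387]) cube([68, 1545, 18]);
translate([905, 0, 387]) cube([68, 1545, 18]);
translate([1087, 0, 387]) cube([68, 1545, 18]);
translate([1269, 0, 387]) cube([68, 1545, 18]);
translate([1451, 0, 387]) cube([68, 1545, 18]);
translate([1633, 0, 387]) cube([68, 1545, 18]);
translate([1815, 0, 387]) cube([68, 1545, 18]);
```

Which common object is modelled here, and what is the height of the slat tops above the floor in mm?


A bed frame. The slat-top height is 405 mm.

Four posts, four rails, and a row of slats — a bed frame. Slats sit on the rails at z = 254 + 133 = 387; with slat thickness 18, the top is 405 mm.


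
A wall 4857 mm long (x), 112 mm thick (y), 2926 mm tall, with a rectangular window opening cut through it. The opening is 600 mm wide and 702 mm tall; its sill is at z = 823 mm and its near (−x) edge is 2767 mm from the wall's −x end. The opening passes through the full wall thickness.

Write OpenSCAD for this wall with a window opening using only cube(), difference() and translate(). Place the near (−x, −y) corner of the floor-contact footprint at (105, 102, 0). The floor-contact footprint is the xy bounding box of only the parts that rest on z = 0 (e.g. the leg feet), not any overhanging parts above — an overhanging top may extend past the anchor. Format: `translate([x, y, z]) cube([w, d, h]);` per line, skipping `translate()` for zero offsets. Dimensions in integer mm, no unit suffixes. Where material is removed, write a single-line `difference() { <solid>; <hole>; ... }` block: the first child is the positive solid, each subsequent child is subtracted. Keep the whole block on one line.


difference() { translate([105, 102, 0]) cube([4857, 112, 2926]); translate([2872, 102, 823]) cube([600, 112, 702]); }


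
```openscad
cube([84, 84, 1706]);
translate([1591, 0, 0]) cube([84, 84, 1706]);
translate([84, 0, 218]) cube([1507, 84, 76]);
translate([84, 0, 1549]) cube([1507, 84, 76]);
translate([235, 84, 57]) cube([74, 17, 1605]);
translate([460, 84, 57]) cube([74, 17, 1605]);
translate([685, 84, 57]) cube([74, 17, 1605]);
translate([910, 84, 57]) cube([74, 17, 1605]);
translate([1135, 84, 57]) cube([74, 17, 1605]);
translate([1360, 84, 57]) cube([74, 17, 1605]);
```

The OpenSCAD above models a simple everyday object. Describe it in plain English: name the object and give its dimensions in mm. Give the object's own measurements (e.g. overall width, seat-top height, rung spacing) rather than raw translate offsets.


A fence section. Two 84×84 mm posts, 1706 mm tall, stand on the floor with a clear span of 1507 mm between their inner faces. Two horizontal rails of 84×76 mm section span the gap between the posts with their undersides at z = 218 mm and z = 1549 mm, flush with the posts' −y face. 6 pickets, each 74 mm wide, 17 mm thick and 1605 mm tall, are fixed to the +y face of the rails with their bottoms at z = 57 mm, spaced across the span with a 151 mm gap after the −x post and between neighbouring pickets, with 157 mm left before the +x post.


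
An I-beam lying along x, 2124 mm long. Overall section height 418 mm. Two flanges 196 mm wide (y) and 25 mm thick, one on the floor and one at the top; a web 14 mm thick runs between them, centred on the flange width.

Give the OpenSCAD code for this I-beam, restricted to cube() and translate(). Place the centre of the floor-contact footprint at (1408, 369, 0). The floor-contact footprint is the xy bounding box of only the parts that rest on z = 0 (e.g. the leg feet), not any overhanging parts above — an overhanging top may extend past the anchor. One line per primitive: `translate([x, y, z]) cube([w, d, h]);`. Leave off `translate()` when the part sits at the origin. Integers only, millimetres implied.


translate([346, 271, 0]) cube([2124, 196, 25]);
translate([346, 362, 25]) cube([2124, 14, 368]);
translate([346, 271, 393]) cube([2124, 196, 25]);


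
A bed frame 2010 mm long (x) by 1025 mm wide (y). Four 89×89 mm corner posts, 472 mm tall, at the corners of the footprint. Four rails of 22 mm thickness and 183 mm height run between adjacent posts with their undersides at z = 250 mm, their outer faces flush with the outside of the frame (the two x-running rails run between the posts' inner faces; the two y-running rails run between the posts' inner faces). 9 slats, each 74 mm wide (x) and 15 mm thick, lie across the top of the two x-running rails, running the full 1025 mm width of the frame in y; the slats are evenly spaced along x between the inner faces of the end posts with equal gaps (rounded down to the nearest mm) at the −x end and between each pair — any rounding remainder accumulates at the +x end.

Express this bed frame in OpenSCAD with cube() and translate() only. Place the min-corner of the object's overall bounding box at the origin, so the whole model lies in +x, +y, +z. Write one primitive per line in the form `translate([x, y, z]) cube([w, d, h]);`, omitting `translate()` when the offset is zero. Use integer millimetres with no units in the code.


cube([89, 89, 472]);
translate([0, 936, 0]) cube([89, 89, 472]);
translate([1921, 0, 0]) cube([89, 89, 472]);
translate([1921, 936, 0]) cube([89, 89, 472]);
translate([89, 0, 250]) cube([1832, 22, 183]);
translate([89, 1003, 250]) cube([1832, 22, 183]);
translate([0, 89, 250]) cube([22, 847, 183]);
translate([1988, 89, 250]) cube([22, 847, 183]);
translate([205, 0, 433]) cube([74, 1025, 15]);
translate([395, 0, 433]) cube([74, 1025, 15]);
translate([585, 0, 433]) cube([74, 1025, 15]);
translate([775, 0, 433]) cube([74, 1025, 15]);
translate([965, 0, 433]) cube([74, 1025, 15]);
translate([1155, 0, 433]) cube([74, 1025, 15]);
translate([1345, 0, 433]) cube([74, 1025, 15]);
translate([1535, 0, 433]) cube([74, 1025, 15]);
translate([1725, 0, 433]) cube([74, 1025, 15]);


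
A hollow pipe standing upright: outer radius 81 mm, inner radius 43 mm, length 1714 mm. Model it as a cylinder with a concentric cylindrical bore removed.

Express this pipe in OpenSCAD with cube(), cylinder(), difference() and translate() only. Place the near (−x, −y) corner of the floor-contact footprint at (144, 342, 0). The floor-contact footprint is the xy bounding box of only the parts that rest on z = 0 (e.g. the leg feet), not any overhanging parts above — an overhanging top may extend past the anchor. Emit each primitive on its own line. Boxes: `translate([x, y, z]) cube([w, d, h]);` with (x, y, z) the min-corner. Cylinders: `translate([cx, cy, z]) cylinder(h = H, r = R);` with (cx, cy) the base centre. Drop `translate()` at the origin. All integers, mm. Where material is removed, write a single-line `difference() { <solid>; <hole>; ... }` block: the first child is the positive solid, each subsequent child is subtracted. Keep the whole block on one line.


difference() { translate([225, 423, 0]) cylinder(h = 1714, r = 81); translate([225, 423, 0]) cylinder(h = 1714, r = 43); }


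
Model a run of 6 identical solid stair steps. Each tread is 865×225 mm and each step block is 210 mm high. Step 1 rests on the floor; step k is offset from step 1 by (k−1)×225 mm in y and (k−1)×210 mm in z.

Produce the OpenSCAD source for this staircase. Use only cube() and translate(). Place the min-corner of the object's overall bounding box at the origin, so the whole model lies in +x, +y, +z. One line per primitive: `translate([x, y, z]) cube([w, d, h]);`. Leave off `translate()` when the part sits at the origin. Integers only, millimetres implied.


cube([865, 225, 210]);
translate([0, 225, 210]) cube([865, 225, 210]);
translate([0, 450, 420]) cube([865, 225, 210]);
translate([0, 675, 630]) cube([865, 225, 210]);
translate([0, 900, 840]) cube([865, 225, 210]);
translate([0, 1125, 1050]) cube([865, 225, 210]);


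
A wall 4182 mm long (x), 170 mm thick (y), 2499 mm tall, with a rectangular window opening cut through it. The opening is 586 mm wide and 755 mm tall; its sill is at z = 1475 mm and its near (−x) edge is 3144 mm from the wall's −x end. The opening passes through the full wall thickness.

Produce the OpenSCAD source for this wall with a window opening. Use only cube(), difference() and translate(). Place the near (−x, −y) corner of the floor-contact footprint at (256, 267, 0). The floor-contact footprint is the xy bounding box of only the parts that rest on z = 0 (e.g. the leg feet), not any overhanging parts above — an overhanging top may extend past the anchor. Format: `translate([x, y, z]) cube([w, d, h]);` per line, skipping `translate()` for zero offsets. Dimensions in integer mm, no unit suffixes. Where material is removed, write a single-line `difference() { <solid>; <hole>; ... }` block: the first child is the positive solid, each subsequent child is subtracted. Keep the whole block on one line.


difference() { translate([256, 267, 0]) cube([4182, 170, 2499]); translate([3400, 267, 1475]) cube([586, 170, 755]); }
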